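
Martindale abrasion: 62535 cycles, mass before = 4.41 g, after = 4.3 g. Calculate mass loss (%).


Formula: Mass loss% = ((m_before - m_after) / m_before) * 100
Step 1: Mass loss = 4.41 - 4.3 = 0.11 g
Step 2: Ratio = 0.11 / 4.41 = 0.0249433
Step 3: Mass loss% = 0.0249433 * 100 = 2.49433% ≈ 2.49%

2.49%


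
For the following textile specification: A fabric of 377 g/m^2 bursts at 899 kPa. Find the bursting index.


Formula: Bursting Index = Bursting Strength / Fabric GSM
BI = 899 kPa / 377 g/m^2
BI = 2.385 kPa/(g/m^2)

2.385 kPa/(g/m^2)


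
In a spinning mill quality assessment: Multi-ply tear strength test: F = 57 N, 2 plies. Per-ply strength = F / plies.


Formula: Per-ply strength = Total force / Number of plies
Per-ply = 57 N / 2
Per-ply = 28.5 N

28.5 N


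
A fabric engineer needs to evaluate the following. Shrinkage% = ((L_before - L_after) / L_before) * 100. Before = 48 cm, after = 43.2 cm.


Formula: Shrinkage% = ((L_before - L_after) / L_before) * 100
Step 1: Shrinkage = 48 - 43.2 = 4.8 cm
Step 2: Shrinkage% = (4.8 / 48) * 100
Step 3: Shrinkage% = 0.1 * 100 = 10.0%

10.0%


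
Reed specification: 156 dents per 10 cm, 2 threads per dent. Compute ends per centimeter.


Formula: EPC = (dents per 10 cm * ends per dent) / 10
Step 1: Total ends per 10 cm = 156 * 2 = 312
Step 2: EPC = 312 / 10 = 31.2 ends/cm

31.2 ends/cm


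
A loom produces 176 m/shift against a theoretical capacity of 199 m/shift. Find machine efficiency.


Formula: Efficiency% = (Actual output / Theoretical output) * 100
Efficiency% = (176 / 199) * 100
Efficiency% = 0.884422 * 100 = 88.4422% ≈ 88.4%

88.4%


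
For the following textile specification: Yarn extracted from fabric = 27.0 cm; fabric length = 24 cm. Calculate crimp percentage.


Formula: Crimp% = ((L_yarn - L_fabric) / L_fabric) * 100
Step 1: Extension = 27.0 - 24 = 3.0 cm
Step 2: Crimp% = (3.0 / 24) * 100
Step 3: Crimp% = 0.125 * 100 = 12.5%

12.5%


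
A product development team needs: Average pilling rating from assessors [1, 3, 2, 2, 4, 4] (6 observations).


Formula: Mean = sum / count
Sum = 1 + 3 + 2 + 2 + 4 + 4 = 16
Mean = 16 / 6 = 2.7

2.7


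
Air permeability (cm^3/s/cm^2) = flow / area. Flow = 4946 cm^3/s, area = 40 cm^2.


Formula: Air Permeability = Airflow / Test Area
AP = 4946 cm^3/s / 40 cm^2
AP = 123.7 cm^3/s/cm^2

123.7 cm^3/s/cm^2


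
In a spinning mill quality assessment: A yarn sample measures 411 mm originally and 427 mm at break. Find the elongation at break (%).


Formula: Elongation (%) = ((L_break - L0) / L0) * 100
Step 1: Extension = 427 - 411 = 16 mm
Step 2: Elongation = (16 / 411) * 100
Step 3: Elongation = 0.038929 * 100 = 3.8929% ≈ 3.9%

3.9%


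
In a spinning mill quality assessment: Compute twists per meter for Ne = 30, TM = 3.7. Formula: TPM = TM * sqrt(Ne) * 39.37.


Formula: TPM = TM * sqrt(Ne) * 39.37
Step 1: sqrt(Ne) = sqrt(30) = 5.4772
Step 2: TM * sqrt(Ne) = 3.7 * 5.4772 = 20.2656
Step 3: TPM = 20.2656 * 39.37 = 798 twists/m

798 twists/m


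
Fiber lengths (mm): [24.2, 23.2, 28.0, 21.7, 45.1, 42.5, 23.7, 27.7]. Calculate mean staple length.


Formula: Mean = sum of lengths / count
Sum = 24.2 + 23.2 + 28.0 + 21.7 + 45.1 + 42.5 + 23.7 + 27.7
Sum = 236.1 mm
Mean = 236.1 / 8 = 29.51 mm

29.51 mm


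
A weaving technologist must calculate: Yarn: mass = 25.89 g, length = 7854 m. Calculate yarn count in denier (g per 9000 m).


Formula: den = (mass_g / length_m) * 9000
Substituting: den = (25.89 / 7854) * 9000
Intermediate: 25.89 / 7854 = 0.00329641 g/m
den = 0.00329641 * 9000 = 29.7 denier

29.7 denier


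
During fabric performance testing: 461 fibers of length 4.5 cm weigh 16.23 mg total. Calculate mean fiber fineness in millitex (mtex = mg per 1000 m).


Formula: fineness (mtex) = mass (mg) / total length (km) = (mass_mg / total_length_m) * 1000
Step 1: Convert fiber length: 4.5 cm = 0.045 m
Step 2: Total fiber length = 461 * 0.045 = 20.745 m
Step 3: Linear density = 16.23 mg / 20.745 m = 0.7824 mg/m
Step 4: fineness = 0.7824 * 1000 = 782.4 mtex

782.4 mtex


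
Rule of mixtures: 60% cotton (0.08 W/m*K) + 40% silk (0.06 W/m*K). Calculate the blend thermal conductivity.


Formula: Blend property = (fraction_A * property_A) + (fraction_B * property_B)
Step 1: Contribution A = 60/100 * 0.08 W/m*K = 0.048 W/m*K
Step 2: Contribution B = 40/100 * 0.06 W/m*K = 0.024 W/m*K
Step 3: Blend thermal conductivity = 0.048 + 0.024 = 0.072 W/m*K

0.072 W/m*K


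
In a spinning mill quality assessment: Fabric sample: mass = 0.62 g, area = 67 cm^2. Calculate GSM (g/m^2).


Formula: GSM = mass_g / area_m2
Step 1: Convert area: 67 cm^2 = 67 / 10000 = 0.0067 m^2
Step 2: GSM = 0.62 g / 0.0067 m^2 = 92.5 g/m^2

92.5 g/m^2


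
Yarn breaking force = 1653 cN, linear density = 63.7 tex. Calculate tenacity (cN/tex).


Formula: Tenacity = Breaking force / Linear density
Tenacity = 1653 cN / 63.7 tex
Tenacity = 25.95 cN/tex

25.95 cN/tex


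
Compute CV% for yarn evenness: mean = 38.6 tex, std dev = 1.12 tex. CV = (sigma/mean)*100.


Formula: CV% = (standard deviation / mean) * 100
Step 1: Ratio = 1.12 / 38.6 = 0.029016
Step 2: CV% = 0.029016 * 100 = 2.9016% ≈ 2.9%

2.9%


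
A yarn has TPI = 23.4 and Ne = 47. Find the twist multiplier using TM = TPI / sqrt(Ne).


Formula: TM = TPI / sqrt(Ne)
Step 1: sqrt(Ne) = sqrt(47) = 6.8557
Step 2: TM = 23.4 / 6.8557 = 3.41

3.41 TM


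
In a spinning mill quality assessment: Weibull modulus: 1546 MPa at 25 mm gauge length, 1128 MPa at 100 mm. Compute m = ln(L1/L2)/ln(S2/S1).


Formula: m = ln(L1/L2) / ln(S2/S1)
Step 1: ln(L1/L2) = ln(25/100) = -1.38629
Step 2: S2/S1 = 1128/1546 = 0.72962
Step 3: ln(S2/S1) = ln(0.72962) = -0.31523
Step 4: m = -1.38629 / -0.31523 = 4.40

4.40 (Weibull m)


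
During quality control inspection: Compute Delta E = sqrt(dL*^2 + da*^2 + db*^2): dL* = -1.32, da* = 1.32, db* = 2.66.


Formula: Delta E = sqrt(dL*^2 + da*^2 + db*^2)
Step 1: dL*^2 = (-1.32)^2 = 1.7424
Step 2: da*^2 = 1.32^2 = 1.7424
Step 3: db*^2 = 2.66^2 = 7.0756
Step 4: Sum = 1.7424 + 1.7424 + 7.0756 = 10.5604
Step 5: Delta E = sqrt(10.5604) = 3.25

3.25 Delta E


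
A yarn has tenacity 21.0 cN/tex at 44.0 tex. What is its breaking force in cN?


Formula: Breaking force = Tenacity * Linear density
F = 21.0 cN/tex * 44.0 tex
F = 924.00 cN

924.00 cN


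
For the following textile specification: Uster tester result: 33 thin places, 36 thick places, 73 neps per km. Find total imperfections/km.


Formula: Total = thin places + thick places + neps
Total = 33 + 36 + 73
Total = 142 imperfections/km

142 imperfections/km


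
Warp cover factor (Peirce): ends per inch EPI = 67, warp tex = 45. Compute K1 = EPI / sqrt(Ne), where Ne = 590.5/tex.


Formula: K1 = EPI / sqrt(Ne), with Ne = 590.5 / tex_warp
Step 1: Ne = 590.5 / 45 = 13.122
Step 2: sqrt(Ne) = sqrt(13.122) = 3.6224
Step 3: K1 = 67 / 3.6224 = 18.5

18.5


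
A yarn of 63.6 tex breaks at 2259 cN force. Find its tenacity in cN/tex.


Formula: Tenacity = Breaking force / Linear density
Tenacity = 2259 cN / 63.6 tex
Tenacity = 35.52 cN/tex

35.52 cN/tex


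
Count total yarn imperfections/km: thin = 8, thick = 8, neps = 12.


Formula: Total = thin places + thick places + neps
Total = 8 + 8 + 12
Total = 28 imperfections/km

28 imperfections/km


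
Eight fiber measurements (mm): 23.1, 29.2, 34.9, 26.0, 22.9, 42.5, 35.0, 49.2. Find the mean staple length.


Formula: Mean = sum of lengths / count
Sum = 23.1 + 29.2 + 34.9 + 26.0 + 22.9 + 42.5 + 35.0 + 49.2
Sum = 262.8 mm
Mean = 262.8 / 8 = 32.85 mm

32.85 mm


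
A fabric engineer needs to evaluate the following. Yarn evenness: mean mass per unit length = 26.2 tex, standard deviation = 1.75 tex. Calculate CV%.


Formula: CV% = (standard deviation / mean) * 100
Step 1: Ratio = 1.75 / 26.2 = 0.066794
Step 2: CV% = 0.066794 * 100 = 6.6794% ≈ 6.7%

6.7%


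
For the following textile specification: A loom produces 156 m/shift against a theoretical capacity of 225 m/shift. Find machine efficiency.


Formula: Efficiency% = (Actual output / Theoretical output) * 100
Efficiency% = (156 / 225) * 100
Efficiency% = 0.693333 * 100 = 69.3333% ≈ 69.3%

69.3%


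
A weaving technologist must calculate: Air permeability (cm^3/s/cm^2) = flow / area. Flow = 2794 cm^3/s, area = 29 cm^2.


Formula: Air Permeability = Airflow / Test Area
AP = 2794 cm^3/s / 29 cm^2
AP = 96.3 cm^3/s/cm^2

96.3 cm^3/s/cm^2


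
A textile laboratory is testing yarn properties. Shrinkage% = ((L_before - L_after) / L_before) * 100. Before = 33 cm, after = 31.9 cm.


Formula: Shrinkage% = ((L_before - L_after) / L_before) * 100
Step 1: Shrinkage = 33 - 31.9 = 1.1 cm
Step 2: Shrinkage% = (1.1 / 33) * 100
Step 3: Shrinkage% = 0.033333 * 100 = 3.3333% ≈ 3.3%

3.3%


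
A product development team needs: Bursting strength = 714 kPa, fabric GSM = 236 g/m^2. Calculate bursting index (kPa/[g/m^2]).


Formula: Bursting Index = Bursting Strength / Fabric GSM
BI = 714 kPa / 236 g/m^2
BI = 3.025 kPa/(g/m^2)

3.025 kPa/(g/m^2)


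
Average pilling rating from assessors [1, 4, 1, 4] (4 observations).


Formula: Mean = sum / count
Sum = 1 + 4 + 1 + 4 = 10
Mean = 10 / 4 = 2.5

2.5


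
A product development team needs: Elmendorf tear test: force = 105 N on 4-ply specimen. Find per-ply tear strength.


Formula: Per-ply strength = Total force / Number of plies
Per-ply = 105 N / 4
Per-ply = 26.25 N

26.25 N


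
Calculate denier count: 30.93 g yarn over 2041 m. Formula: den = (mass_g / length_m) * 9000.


Formula: den = (mass_g / length_m) * 9000
Substituting: den = (30.93 / 2041) * 9000
Intermediate: 30.93 / 2041 = 0.01515434 g/m
den = 0.01515434 * 9000 = 136.4 denier

136.4 denier


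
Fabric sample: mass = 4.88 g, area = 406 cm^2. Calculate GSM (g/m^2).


Formula: GSM = mass_g / area_m2
Step 1: Convert area: 406 cm^2 = 406 / 10000 = 0.0406 m^2
Step 2: GSM = 4.88 g / 0.0406 m^2 = 120.2 g/m^2

120.2 g/m^2


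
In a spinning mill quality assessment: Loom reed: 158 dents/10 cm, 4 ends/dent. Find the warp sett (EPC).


Formula: EPC = (dents per 10 cm * ends per dent) / 10
Step 1: Total ends per 10 cm = 158 * 4 = 632
Step 2: EPC = 632 / 10 = 63.2 ends/cm

63.2 ends/cm


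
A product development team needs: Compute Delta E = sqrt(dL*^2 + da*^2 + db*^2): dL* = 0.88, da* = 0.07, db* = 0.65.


Formula: Delta E = sqrt(dL*^2 + da*^2 + db*^2)
Step 1: dL*^2 = 0.88^2 = 0.7744
Step 2: da*^2 = 0.07^2 = 0.0049
Step 3: db*^2 = 0.65^2 = 0.4225
Step 4: Sum = 0.7744 + 0.0049 + 0.4225 = 1.2018
Step 5: Delta E = sqrt(1.2018) = 1.1

1.1 Delta E


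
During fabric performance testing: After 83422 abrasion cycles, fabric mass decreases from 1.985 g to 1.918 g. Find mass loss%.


Formula: Mass loss% = ((m_before - m_after) / m_before) * 100
Step 1: Mass loss = 1.985 - 1.918 = 0.067 g
Step 2: Ratio = 0.067 / 1.985 = 0.0337531
Step 3: Mass loss% = 0.0337531 * 100 = 3.37531% ≈ 3.38%

3.38%


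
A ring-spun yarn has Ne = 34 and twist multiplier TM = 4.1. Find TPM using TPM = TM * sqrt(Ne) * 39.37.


Formula: TPM = TM * sqrt(Ne) * 39.37
Step 1: sqrt(Ne) = sqrt(34) = 5.831
Step 2: TM * sqrt(Ne) = 4.1 * 5.831 = 23.9071
Step 3: TPM = 23.9071 * 39.37 = 941 twists/m

941 twists/m


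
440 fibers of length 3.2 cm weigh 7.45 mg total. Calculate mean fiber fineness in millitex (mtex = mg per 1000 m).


Formula: fineness (mtex) = mass (mg) / total length (km) = (mass_mg / total_length_m) * 1000
Step 1: Convert fiber length: 3.2 cm = 0.032 m
Step 2: Total fiber length = 440 * 0.032 = 14.08 m
Step 3: Linear density = 7.45 mg / 14.08 m = 0.5291 mg/m
Step 4: fineness = 0.5291 * 1000 = 529.1 mtex

529.1 mtex


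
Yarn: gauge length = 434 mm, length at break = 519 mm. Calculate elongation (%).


Formula: Elongation (%) = ((L_break - L0) / L0) * 100
Step 1: Extension = 519 - 434 = 85 mm
Step 2: Elongation = (85 / 434) * 100
Step 3: Elongation = 0.195853 * 100 = 19.5853% ≈ 19.6%

19.6%


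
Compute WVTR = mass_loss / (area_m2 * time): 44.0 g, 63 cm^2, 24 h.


Formula: WVTR = mass_loss / (area * time)
Step 1: Convert area: 63 cm^2 = 0.0063 m^2
Step 2: WVTR = 44.0 g / (0.0063 m^2 * 24 h)
Step 3: WVTR = 44.0 / 0.1512 = 291.0 g/m^2/h

291.0 g/m^2/h


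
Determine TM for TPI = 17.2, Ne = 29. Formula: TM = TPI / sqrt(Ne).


Formula: TM = TPI / sqrt(Ne)
Step 1: sqrt(Ne) = sqrt(29) = 5.3852
Step 2: TM = 17.2 / 5.3852 = 3.19

3.19 TM


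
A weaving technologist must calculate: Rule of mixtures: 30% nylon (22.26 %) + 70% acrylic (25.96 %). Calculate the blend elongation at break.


Formula: Blend property = (fraction_A * property_A) + (fraction_B * property_B)
Step 1: Contribution A = 30/100 * 22.26 % = 6.678 %
Step 2: Contribution B = 70/100 * 25.96 % = 18.172 %
Step 3: Blend elongation at break = 6.678 + 18.172 = 24.85 %

24.85 %


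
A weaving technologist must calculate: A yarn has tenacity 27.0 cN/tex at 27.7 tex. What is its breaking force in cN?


Formula: Breaking force = Tenacity * Linear density
F = 27.0 cN/tex * 27.7 tex
F = 747.90 cN

747.90 cN


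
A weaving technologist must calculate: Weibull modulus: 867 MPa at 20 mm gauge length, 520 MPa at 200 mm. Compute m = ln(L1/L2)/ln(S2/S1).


Formula: m = ln(L1/L2) / ln(S2/S1)
Step 1: ln(L1/L2) = ln(20/200) = -2.30259
Step 2: S2/S1 = 520/867 = 0.59977
Step 3: ln(S2/S1) = ln(0.59977) = -0.51121
Step 4: m = -2.30259 / -0.51121 = 4.50

4.50 (Weibull m)


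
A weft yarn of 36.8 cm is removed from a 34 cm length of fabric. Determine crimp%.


Formula: Crimp% = ((L_yarn - L_fabric) / L_fabric) * 100
Step 1: Extension = 36.8 - 34 = 2.8 cm
Step 2: Crimp% = (2.8 / 34) * 100
Step 3: Crimp% = 0.082353 * 100 = 8.2353% ≈ 8.2%

8.2%


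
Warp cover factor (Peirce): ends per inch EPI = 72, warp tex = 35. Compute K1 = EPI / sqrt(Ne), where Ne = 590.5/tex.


Formula: K1 = EPI / sqrt(Ne), with Ne = 590.5 / tex_warp
Step 1: Ne = 590.5 / 35 = 16.871
Step 2: sqrt(Ne) = sqrt(16.871) = 4.1074
Step 3: K1 = 72 / 4.1074 = 17.5

17.5


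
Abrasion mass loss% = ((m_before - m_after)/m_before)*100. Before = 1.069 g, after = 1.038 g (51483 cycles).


Formula: Mass loss% = ((m_before - m_after) / m_before) * 100
Step 1: Mass loss = 1.069 - 1.038 = 0.031 g
Step 2: Ratio = 0.031 / 1.069 = 0.0289991
Step 3: Mass loss% = 0.0289991 * 100 = 2.89991% ≈ 2.90%

2.90%


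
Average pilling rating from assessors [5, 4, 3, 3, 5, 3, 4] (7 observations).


Formula: Mean = sum / count
Sum = 5 + 4 + 3 + 3 + 5 + 3 + 4 = 27
Mean = 27 / 7 = 3.9

3.9


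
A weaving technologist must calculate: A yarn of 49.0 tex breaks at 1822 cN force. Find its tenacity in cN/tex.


Formula: Tenacity = Breaking force / Linear density
Tenacity = 1822 cN / 49.0 tex
Tenacity = 37.18 cN/tex

37.18 cN/tex


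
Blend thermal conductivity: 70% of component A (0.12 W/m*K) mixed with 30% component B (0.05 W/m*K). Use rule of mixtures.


Formula: Blend property = (fraction_A * property_A) + (fraction_B * property_B)
Step 1: Contribution A = 70/100 * 0.12 W/m*K = 0.084 W/m*K
Step 2: Contribution B = 30/100 * 0.05 W/m*K = 0.015 W/m*K
Step 3: Blend thermal conductivity = 0.084 + 0.015 = 0.099 W/m*K

0.099 W/m*K


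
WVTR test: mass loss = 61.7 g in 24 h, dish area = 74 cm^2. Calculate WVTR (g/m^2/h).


Formula: WVTR = mass_loss / (area * time)
Step 1: Convert area: 74 cm^2 = 0.0074 m^2
Step 2: WVTR = 61.7 g / (0.0074 m^2 * 24 h)
Step 3: WVTR = 61.7 / 0.1776 = 347.4 g/m^2/h

347.4 g/m^2/h


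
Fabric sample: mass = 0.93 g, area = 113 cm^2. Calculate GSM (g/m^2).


Formula: GSM = mass_g / area_m2
Step 1: Convert area: 113 cm^2 = 113 / 10000 = 0.0113 m^2
Step 2: GSM = 0.93 g / 0.0113 m^2 = 82.3 g/m^2

82.3 g/m^2


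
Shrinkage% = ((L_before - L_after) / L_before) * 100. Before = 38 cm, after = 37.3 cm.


Formula: Shrinkage% = ((L_before - L_after) / L_before) * 100
Step 1: Shrinkage = 38 - 37.3 = 0.7 cm
Step 2: Shrinkage% = (0.7 / 38) * 100
Step 3: Shrinkage% = 0.018421 * 100 = 1.8421% ≈ 1.8%

1.8%


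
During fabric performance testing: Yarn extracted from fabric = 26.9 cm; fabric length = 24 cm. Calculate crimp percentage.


Formula: Crimp% = ((L_yarn - L_fabric) / L_fabric) * 100
Step 1: Extension = 26.9 - 24 = 2.9 cm
Step 2: Crimp% = (2.9 / 24) * 100
Step 3: Crimp% = 0.120833 * 100 = 12.0833% ≈ 12.1%

12.1%


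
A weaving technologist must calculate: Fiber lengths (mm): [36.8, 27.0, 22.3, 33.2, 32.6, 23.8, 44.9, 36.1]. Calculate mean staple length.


Formula: Mean = sum of lengths / count
Sum = 36.8 + 27.0 + 22.3 + 33.2 + 32.6 + 23.8 + 44.9 + 36.1
Sum = 256.7 mm
Mean = 256.7 / 8 = 32.09 mm

32.09 mm


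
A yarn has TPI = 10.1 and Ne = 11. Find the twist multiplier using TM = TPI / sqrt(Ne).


Formula: TM = TPI / sqrt(Ne)
Step 1: sqrt(Ne) = sqrt(11) = 3.3166
Step 2: TM = 10.1 / 3.3166 = 3.05

3.05 TM


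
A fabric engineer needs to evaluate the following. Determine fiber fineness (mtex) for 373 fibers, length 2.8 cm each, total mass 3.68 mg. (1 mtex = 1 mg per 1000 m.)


Formula: fineness (mtex) = mass (mg) / total length (km) = (mass_mg / total_length_m) * 1000
Step 1: Convert fiber length: 2.8 cm = 0.028 m
Step 2: Total fiber length = 373 * 0.028 = 10.444 m
Step 3: Linear density = 3.68 mg / 10.444 m = 0.3524 mg/m
Step 4: fineness = 0.3524 * 1000 = 352.4 mtex

352.4 mtex


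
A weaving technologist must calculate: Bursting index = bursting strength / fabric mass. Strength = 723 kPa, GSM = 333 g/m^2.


Formula: Bursting Index = Bursting Strength / Fabric GSM
BI = 723 kPa / 333 g/m^2
BI = 2.171 kPa/(g/m^2)

2.171 kPa/(g/m^2)


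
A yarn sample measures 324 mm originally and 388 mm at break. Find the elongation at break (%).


Formula: Elongation (%) = ((L_break - L0) / L0) * 100
Step 1: Extension = 388 - 324 = 64 mm
Step 2: Elongation = (64 / 324) * 100
Step 3: Elongation = 0.197531 * 100 = 19.7531% ≈ 19.8%

19.8%


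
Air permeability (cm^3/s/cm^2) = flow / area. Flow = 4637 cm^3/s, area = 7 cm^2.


Formula: Air Permeability = Airflow / Test Area
AP = 4637 cm^3/s / 7 cm^2
AP = 662.4 cm^3/s/cm^2

662.4 cm^3/s/cm^2


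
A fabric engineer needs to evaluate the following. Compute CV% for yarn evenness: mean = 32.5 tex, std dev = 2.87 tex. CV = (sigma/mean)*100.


Formula: CV% = (standard deviation / mean) * 100
Step 1: Ratio = 2.87 / 32.5 = 0.088308
Step 2: CV% = 0.088308 * 100 = 8.8308% ≈ 8.8%

8.8%


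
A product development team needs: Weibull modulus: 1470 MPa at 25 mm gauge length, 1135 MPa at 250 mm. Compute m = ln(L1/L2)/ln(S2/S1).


Formula: m = ln(L1/L2) / ln(S2/S1)
Step 1: ln(L1/L2) = ln(25/250) = -2.30259
Step 2: S2/S1 = 1135/1470 = 0.77211
Step 3: ln(S2/S1) = ln(0.77211) = -0.25863
Step 4: m = -2.30259 / -0.25863 = 8.90

8.90 (Weibull m)


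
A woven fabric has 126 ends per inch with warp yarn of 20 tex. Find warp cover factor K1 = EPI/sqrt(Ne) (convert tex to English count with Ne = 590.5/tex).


Formula: K1 = EPI / sqrt(Ne), with Ne = 590.5 / tex_warp
Step 1: Ne = 590.5 / 20 = 29.525
Step 2: sqrt(Ne) = sqrt(29.525) = 5.4337
Step 3: K1 = 126 / 5.4337 = 23.2

23.2


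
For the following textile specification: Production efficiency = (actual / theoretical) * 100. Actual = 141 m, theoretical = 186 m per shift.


Formula: Efficiency% = (Actual output / Theoretical output) * 100
Efficiency% = (141 / 186) * 100
Efficiency% = 0.758065 * 100 = 75.8065% ≈ 75.8%

75.8%


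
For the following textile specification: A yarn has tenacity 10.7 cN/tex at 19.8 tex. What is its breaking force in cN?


Formula: Breaking force = Tenacity * Linear density
F = 10.7 cN/tex * 19.8 tex
F = 211.86 cN

211.86 cN


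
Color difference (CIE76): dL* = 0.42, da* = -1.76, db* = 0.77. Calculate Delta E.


Formula: Delta E = sqrt(dL*^2 + da*^2 + db*^2)
Step 1: dL*^2 = 0.42^2 = 0.1764
Step 2: da*^2 = (-1.76)^2 = 3.0976
Step 3: db*^2 = 0.77^2 = 0.5929
Step 4: Sum = 0.1764 + 3.0976 + 0.5929 = 3.8669
Step 5: Delta E = sqrt(3.8669) = 1.97

1.97 Delta E


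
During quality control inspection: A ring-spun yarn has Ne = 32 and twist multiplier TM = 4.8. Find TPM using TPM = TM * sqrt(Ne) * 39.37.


Formula: TPM = TM * sqrt(Ne) * 39.37
Step 1: sqrt(Ne) = sqrt(32) = 5.6569
Step 2: TM * sqrt(Ne) = 4.8 * 5.6569 = 27.1531
Step 3: TPM = 27.1531 * 39.37 = 1069 twists/m

1069 twists/m


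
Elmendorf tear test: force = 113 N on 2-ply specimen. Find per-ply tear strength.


Formula: Per-ply strength = Total force / Number of plies
Per-ply = 113 N / 2
Per-ply = 56.5 N

56.5 N


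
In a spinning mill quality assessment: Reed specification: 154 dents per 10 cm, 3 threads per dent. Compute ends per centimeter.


Formula: EPC = (dents per 10 cm * ends per dent) / 10
Step 1: Total ends per 10 cm = 154 * 3 = 462
Step 2: EPC = 462 / 10 = 46.2 ends/cm

46.2 ends/cm


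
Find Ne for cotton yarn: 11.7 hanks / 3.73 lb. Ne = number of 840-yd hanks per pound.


Formula: Ne = hanks / mass_lb
Substituting: Ne = 11.7 / 3.73
Ne = 3.1

3.1 Ne


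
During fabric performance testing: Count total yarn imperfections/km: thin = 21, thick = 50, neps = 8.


Formula: Total = thin places + thick places + neps
Total = 21 + 50 + 8
Total = 79 imperfections/km

79 imperfections/km


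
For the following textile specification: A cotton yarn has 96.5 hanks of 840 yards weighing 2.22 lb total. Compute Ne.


Formula: Ne = hanks / mass_lb
Substituting: Ne = 96.5 / 2.22
Ne = 43.5

43.5 Ne


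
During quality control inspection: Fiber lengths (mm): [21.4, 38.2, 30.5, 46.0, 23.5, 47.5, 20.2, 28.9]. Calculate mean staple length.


Formula: Mean = sum of lengths / count
Sum = 21.4 + 38.2 + 30.5 + 46.0 + 23.5 + 47.5 + 20.2 + 28.9
Sum = 256.2 mm
Mean = 256.2 / 8 = 32.03 mm

32.03 mm


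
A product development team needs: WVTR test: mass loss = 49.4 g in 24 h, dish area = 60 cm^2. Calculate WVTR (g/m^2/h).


Formula: WVTR = mass_loss / (area * time)
Step 1: Convert area: 60 cm^2 = 0.006 m^2
Step 2: WVTR = 49.4 g / (0.006 m^2 * 24 h)
Step 3: WVTR = 49.4 / 0.144 = 343.1 g/m^2/h

343.1 g/m^2/h


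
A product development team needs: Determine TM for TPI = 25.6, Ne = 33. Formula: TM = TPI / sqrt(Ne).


Formula: TM = TPI / sqrt(Ne)
Step 1: sqrt(Ne) = sqrt(33) = 5.7446
Step 2: TM = 25.6 / 5.7446 = 4.46

4.46 TM


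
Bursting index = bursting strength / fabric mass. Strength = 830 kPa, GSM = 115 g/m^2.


Formula: Bursting Index = Bursting Strength / Fabric GSM
BI = 830 kPa / 115 g/m^2
BI = 7.217 kPa/(g/m^2)

7.217 kPa/(g/m^2)


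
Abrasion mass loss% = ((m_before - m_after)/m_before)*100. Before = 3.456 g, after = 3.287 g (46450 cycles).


Formula: Mass loss% = ((m_before - m_after) / m_before) * 100
Step 1: Mass loss = 3.456 - 3.287 = 0.169 g
Step 2: Ratio = 0.169 / 3.456 = 0.0489005
Step 3: Mass loss% = 0.0489005 * 100 = 4.89005% ≈ 4.89%

4.89%


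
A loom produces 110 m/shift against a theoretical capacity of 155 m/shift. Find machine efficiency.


Formula: Efficiency% = (Actual output / Theoretical output) * 100
Efficiency% = (110 / 155) * 100
Efficiency% = 0.709677 * 100 = 70.9677% ≈ 71.0%

71.0%


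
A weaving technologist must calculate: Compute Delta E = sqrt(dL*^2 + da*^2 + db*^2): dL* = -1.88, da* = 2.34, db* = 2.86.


Formula: Delta E = sqrt(dL*^2 + da*^2 + db*^2)
Step 1: dL*^2 = (-1.88)^2 = 3.5344
Step 2: da*^2 = 2.34^2 = 5.4756
Step 3: db*^2 = 2.86^2 = 8.1796
Step 4: Sum = 3.5344 + 5.4756 + 8.1796 = 17.1896
Step 5: Delta E = sqrt(17.1896) = 4.15

4.15 Delta E


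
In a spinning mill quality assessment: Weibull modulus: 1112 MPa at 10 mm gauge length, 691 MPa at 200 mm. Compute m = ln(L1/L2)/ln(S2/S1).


Formula: m = ln(L1/L2) / ln(S2/S1)
Step 1: ln(L1/L2) = ln(10/200) = -2.99573
Step 2: S2/S1 = 691/1112 = 0.6214
Step 3: ln(S2/S1) = ln(0.6214) = -0.47578
Step 4: m = -2.99573 / -0.47578 = 6.30

6.30 (Weibull m)


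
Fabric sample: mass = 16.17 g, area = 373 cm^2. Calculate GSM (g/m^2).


Formula: GSM = mass_g / area_m2
Step 1: Convert area: 373 cm^2 = 373 / 10000 = 0.0373 m^2
Step 2: GSM = 16.17 g / 0.0373 m^2 = 433.5 g/m^2

433.5 g/m^2


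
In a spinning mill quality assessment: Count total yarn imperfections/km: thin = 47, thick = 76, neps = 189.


Formula: Total = thin places + thick places + neps
Total = 47 + 76 + 189
Total = 312 imperfections/km

312 imperfections/km


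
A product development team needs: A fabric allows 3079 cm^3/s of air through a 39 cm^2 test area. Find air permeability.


Formula: Air Permeability = Airflow / Test Area
AP = 3079 cm^3/s / 39 cm^2
AP = 78.9 cm^3/s/cm^2

78.9 cm^3/s/cm^2


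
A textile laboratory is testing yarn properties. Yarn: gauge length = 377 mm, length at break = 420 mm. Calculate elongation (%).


Formula: Elongation (%) = ((L_break - L0) / L0) * 100
Step 1: Extension = 420 - 377 = 43 mm
Step 2: Elongation = (43 / 377) * 100
Step 3: Elongation = 0.114058 * 100 = 11.4058% ≈ 11.4%

11.4%


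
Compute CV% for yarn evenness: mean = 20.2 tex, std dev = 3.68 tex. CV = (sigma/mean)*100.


Formula: CV% = (standard deviation / mean) * 100
Step 1: Ratio = 3.68 / 20.2 = 0.182178
Step 2: CV% = 0.182178 * 100 = 18.2178% ≈ 18.2%

18.2%


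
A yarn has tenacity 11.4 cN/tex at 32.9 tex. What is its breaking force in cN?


Formula: Breaking force = Tenacity * Linear density
F = 11.4 cN/tex * 32.9 tex
F = 375.06 cN

375.06 cN


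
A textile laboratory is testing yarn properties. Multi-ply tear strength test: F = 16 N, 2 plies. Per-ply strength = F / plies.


Formula: Per-ply strength = Total force / Number of plies
Per-ply = 16 N / 2
Per-ply = 8 N

8 N


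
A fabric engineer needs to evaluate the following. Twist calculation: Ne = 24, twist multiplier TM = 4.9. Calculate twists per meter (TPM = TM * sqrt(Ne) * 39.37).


Formula: TPM = TM * sqrt(Ne) * 39.37
Step 1: sqrt(Ne) = sqrt(24) = 4.899
Step 2: TM * sqrt(Ne) = 4.9 * 4.899 = 24.0051
Step 3: TPM = 24.0051 * 39.37 = 945 twists/m

945 twists/m


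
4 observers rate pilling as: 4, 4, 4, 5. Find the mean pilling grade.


Formula: Mean = sum / count
Sum = 4 + 4 + 4 + 5 = 17
Mean = 17 / 4 = 4.3

4.3


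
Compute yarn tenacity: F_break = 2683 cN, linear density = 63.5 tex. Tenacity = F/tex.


Formula: Tenacity = Breaking force / Linear density
Tenacity = 2683 cN / 63.5 tex
Tenacity = 42.25 cN/tex

42.25 cN/tex


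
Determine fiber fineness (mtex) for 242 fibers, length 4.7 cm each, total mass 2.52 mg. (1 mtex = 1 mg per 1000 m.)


Formula: fineness (mtex) = mass (mg) / total length (km) = (mass_mg / total_length_m) * 1000
Step 1: Convert fiber length: 4.7 cm = 0.047 m
Step 2: Total fiber length = 242 * 0.047 = 11.374 m
Step 3: Linear density = 2.52 mg / 11.374 m = 0.2216 mg/m
Step 4: fineness = 0.2216 * 1000 = 221.6 mtex

221.6 mtex


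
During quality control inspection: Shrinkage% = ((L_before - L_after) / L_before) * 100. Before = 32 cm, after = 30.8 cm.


Formula: Shrinkage% = ((L_before - L_after) / L_before) * 100
Step 1: Shrinkage = 32 - 30.8 = 1.2 cm
Step 2: Shrinkage% = (1.2 / 32) * 100
Step 3: Shrinkage% = 0.0375 * 100 = 3.75% ≈ 3.8%

3.8%


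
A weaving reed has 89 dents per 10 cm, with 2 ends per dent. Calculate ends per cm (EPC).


Formula: EPC = (dents per 10 cm * ends per dent) / 10
Step 1: Total ends per 10 cm = 89 * 2 = 178
Step 2: EPC = 178 / 10 = 17.8 ends/cm

17.8 ends/cm


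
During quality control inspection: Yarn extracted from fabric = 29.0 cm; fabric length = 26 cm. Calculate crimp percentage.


Formula: Crimp% = ((L_yarn - L_fabric) / L_fabric) * 100
Step 1: Extension = 29.0 - 26 = 3.0 cm
Step 2: Crimp% = (3.0 / 26) * 100
Step 3: Crimp% = 0.115385 * 100 = 11.5385% ≈ 11.5%

11.5%


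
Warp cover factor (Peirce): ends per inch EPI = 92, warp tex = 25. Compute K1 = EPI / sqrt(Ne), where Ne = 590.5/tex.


Formula: K1 = EPI / sqrt(Ne), with Ne = 590.5 / tex_warp
Step 1: Ne = 590.5 / 25 = 23.62
Step 2: sqrt(Ne) = sqrt(23.62) = 4.86
Step 3: K1 = 92 / 4.86 = 18.9

18.9


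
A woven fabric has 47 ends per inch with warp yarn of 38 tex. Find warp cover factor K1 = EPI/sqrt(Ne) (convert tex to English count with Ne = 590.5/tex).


Formula: K1 = EPI / sqrt(Ne), with Ne = 590.5 / tex_warp
Step 1: Ne = 590.5 / 38 = 15.539
Step 2: sqrt(Ne) = sqrt(15.539) = 3.942
Step 3: K1 = 47 / 3.942 = 11.9

11.9


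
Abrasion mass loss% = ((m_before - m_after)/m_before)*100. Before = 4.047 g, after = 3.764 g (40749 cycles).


Formula: Mass loss% = ((m_before - m_after) / m_before) * 100
Step 1: Mass loss = 4.047 - 3.764 = 0.283 g
Step 2: Ratio = 0.283 / 4.047 = 0.0699283
Step 3: Mass loss% = 0.0699283 * 100 = 6.99283% ≈ 6.99%

6.99%


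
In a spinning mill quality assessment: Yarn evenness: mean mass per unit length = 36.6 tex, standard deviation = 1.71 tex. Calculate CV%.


Formula: CV% = (standard deviation / mean) * 100
Step 1: Ratio = 1.71 / 36.6 = 0.046721
Step 2: CV% = 0.046721 * 100 = 4.6721% ≈ 4.7%

4.7%


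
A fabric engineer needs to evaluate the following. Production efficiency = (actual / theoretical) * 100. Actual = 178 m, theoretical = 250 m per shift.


Formula: Efficiency% = (Actual output / Theoretical output) * 100
Efficiency% = (178 / 250) * 100
Efficiency% = 0.712 * 100 = 71.2%

71.2%


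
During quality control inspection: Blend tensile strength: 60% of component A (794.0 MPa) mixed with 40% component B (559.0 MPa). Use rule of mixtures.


Formula: Blend property = (fraction_A * property_A) + (fraction_B * property_B)
Step 1: Contribution A = 60/100 * 794.0 MPa = 476.4 MPa
Step 2: Contribution B = 40/100 * 559.0 MPa = 223.6 MPa
Step 3: Blend tensile strength = 476.4 + 223.6 = 700.0 MPa

700.0 MPa


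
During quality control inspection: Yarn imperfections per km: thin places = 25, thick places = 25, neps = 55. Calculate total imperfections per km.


Formula: Total = thin places + thick places + neps
Total = 25 + 25 + 55
Total = 105 imperfections/km

105 imperfections/km


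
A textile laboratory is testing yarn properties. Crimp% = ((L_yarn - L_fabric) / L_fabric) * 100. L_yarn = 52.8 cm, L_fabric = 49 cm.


Formula: Crimp% = ((L_yarn - L_fabric) / L_fabric) * 100
Step 1: Extension = 52.8 - 49 = 3.8 cm
Step 2: Crimp% = (3.8 / 49) * 100
Step 3: Crimp% = 0.077551 * 100 = 7.7551% ≈ 7.8%

7.8%


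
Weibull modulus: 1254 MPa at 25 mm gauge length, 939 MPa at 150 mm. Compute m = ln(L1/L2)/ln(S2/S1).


Formula: m = ln(L1/L2) / ln(S2/S1)
Step 1: ln(L1/L2) = ln(25/150) = -1.79176
Step 2: S2/S1 = 939/1254 = 0.7488
Step 3: ln(S2/S1) = ln(0.7488) = -0.28928
Step 4: m = -1.79176 / -0.28928 = 6.19

6.19 (Weibull m)


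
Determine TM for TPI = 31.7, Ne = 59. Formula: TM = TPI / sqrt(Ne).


Formula: TM = TPI / sqrt(Ne)
Step 1: sqrt(Ne) = sqrt(59) = 7.6811
Step 2: TM = 31.7 / 7.6811 = 4.13

4.13 TM


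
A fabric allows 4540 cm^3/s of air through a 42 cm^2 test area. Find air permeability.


Formula: Air Permeability = Airflow / Test Area
AP = 4540 cm^3/s / 42 cm^2
AP = 108.1 cm^3/s/cm^2

108.1 cm^3/s/cm^2


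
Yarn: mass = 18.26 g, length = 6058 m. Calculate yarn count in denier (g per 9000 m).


Formula: den = (mass_g / length_m) * 9000
Substituting: den = (18.26 / 6058) * 9000
Intermediate: 18.26 / 6058 = 0.0030142 g/m
den = 0.0030142 * 9000 = 27.1 denier

27.1 denier


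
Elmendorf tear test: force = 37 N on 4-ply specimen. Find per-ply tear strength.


Formula: Per-ply strength = Total force / Number of plies
Per-ply = 37 N / 4
Per-ply = 9.25 N

9.25 N


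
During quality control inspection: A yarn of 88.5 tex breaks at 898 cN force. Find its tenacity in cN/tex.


Formula: Tenacity = Breaking force / Linear density
Tenacity = 898 cN / 88.5 tex
Tenacity = 10.15 cN/tex

10.15 cN/tex


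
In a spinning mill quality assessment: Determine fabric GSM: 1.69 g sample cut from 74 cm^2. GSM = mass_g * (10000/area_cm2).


Formula: GSM = mass_g / area_m2
Step 1: Convert area: 74 cm^2 = 74 / 10000 = 0.0074 m^2
Step 2: GSM = 1.69 g / 0.0074 m^2 = 228.4 g/m^2

228.4 g/m^2


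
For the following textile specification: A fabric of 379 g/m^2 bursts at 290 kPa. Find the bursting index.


Formula: Bursting Index = Bursting Strength / Fabric GSM
BI = 290 kPa / 379 g/m^2
BI = 0.765 kPa/(g/m^2)

0.765 kPa/(g/m^2)


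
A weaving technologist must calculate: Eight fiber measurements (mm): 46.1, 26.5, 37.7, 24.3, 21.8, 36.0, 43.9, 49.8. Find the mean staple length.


Formula: Mean = sum of lengths / count
Sum = 46.1 + 26.5 + 37.7 + 24.3 + 21.8 + 36.0 + 43.9 + 49.8
Sum = 286.1 mm
Mean = 286.1 / 8 = 35.76 mm

35.76 mm


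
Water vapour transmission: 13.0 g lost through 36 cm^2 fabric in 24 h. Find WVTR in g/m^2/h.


Formula: WVTR = mass_loss / (area * time)
Step 1: Convert area: 36 cm^2 = 0.0036 m^2
Step 2: WVTR = 13.0 g / (0.0036 m^2 * 24 h)
Step 3: WVTR = 13.0 / 0.0864 = 150.5 g/m^2/h

150.5 g/m^2/h


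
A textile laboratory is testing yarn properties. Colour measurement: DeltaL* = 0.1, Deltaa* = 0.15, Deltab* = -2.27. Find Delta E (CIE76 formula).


Formula: Delta E = sqrt(dL*^2 + da*^2 + db*^2)
Step 1: dL*^2 = 0.1^2 = 0.01
Step 2: da*^2 = 0.15^2 = 0.0225
Step 3: db*^2 = (-2.27)^2 = 5.1529
Step 4: Sum = 0.01 + 0.0225 + 5.1529 = 5.1854
Step 5: Delta E = sqrt(5.1854) = 2.28

2.28 Delta E


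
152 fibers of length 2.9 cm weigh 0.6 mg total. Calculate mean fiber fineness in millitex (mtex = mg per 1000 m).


Formula: fineness (mtex) = mass (mg) / total length (km) = (mass_mg / total_length_m) * 1000
Step 1: Convert fiber length: 2.9 cm = 0.029 m
Step 2: Total fiber length = 152 * 0.029 = 4.408 m
Step 3: Linear density = 0.6 mg / 4.408 m = 0.1361 mg/m
Step 4: fineness = 0.1361 * 1000 = 136.1 mtex

136.1 mtex


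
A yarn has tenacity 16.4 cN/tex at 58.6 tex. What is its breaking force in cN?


Formula: Breaking force = Tenacity * Linear density
F = 16.4 cN/tex * 58.6 tex
F = 961.04 cN

961.04 cN


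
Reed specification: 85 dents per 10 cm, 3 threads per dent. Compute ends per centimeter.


Formula: EPC = (dents per 10 cm * ends per dent) / 10
Step 1: Total ends per 10 cm = 85 * 3 = 255
Step 2: EPC = 255 / 10 = 25.5 ends/cm

25.5 ends/cm


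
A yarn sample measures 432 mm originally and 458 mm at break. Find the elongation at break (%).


Formula: Elongation (%) = ((L_break - L0) / L0) * 100
Step 1: Extension = 458 - 432 = 26 mm
Step 2: Elongation = (26 / 432) * 100
Step 3: Elongation = 0.060185 * 100 = 6.0185% ≈ 6.0%

6.0%


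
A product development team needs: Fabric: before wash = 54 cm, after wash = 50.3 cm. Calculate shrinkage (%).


Formula: Shrinkage% = ((L_before - L_after) / L_before) * 100
Step 1: Shrinkage = 54 - 50.3 = 3.7 cm
Step 2: Shrinkage% = (3.7 / 54) * 100
Step 3: Shrinkage% = 0.068519 * 100 = 6.8519% ≈ 6.9%

6.9%


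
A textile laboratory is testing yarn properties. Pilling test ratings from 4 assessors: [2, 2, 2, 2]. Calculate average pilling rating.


Formula: Mean = sum / count
Sum = 2 + 2 + 2 + 2 = 8
Mean = 8 / 4 = 2.0

2.0


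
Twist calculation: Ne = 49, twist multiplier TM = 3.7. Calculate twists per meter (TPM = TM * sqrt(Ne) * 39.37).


Formula: TPM = TM * sqrt(Ne) * 39.37
Step 1: sqrt(Ne) = sqrt(49) = 7
Step 2: TM * sqrt(Ne) = 3.7 * 7 = 25.9
Step 3: TPM = 25.9 * 39.37 = 1020 twists/m

1020 twists/m


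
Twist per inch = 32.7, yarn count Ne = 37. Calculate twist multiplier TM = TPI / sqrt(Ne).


Formula: TM = TPI / sqrt(Ne)
Step 1: sqrt(Ne) = sqrt(37) = 6.0828
Step 2: TM = 32.7 / 6.0828 = 5.38

5.38 TM


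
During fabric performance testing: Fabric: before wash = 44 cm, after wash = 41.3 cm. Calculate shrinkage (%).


Formula: Shrinkage% = ((L_before - L_after) / L_before) * 100
Step 1: Shrinkage = 44 - 41.3 = 2.7 cm
Step 2: Shrinkage% = (2.7 / 44) * 100
Step 3: Shrinkage% = 0.061364 * 100 = 6.1364% ≈ 6.1%

6.1%


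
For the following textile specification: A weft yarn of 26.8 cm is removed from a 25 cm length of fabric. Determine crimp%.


Formula: Crimp% = ((L_yarn - L_fabric) / L_fabric) * 100
Step 1: Extension = 26.8 - 25 = 1.8 cm
Step 2: Crimp% = (1.8 / 25) * 100
Step 3: Crimp% = 0.072 * 100 = 7.2%

7.2%


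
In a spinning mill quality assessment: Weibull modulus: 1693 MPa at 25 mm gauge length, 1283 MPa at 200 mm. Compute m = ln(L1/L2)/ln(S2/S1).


Formula: m = ln(L1/L2) / ln(S2/S1)
Step 1: ln(L1/L2) = ln(25/200) = -2.07944
Step 2: S2/S1 = 1283/1693 = 0.75783
Step 3: ln(S2/S1) = ln(0.75783) = -0.27730
Step 4: m = -2.07944 / -0.27730 = 7.50

7.50 (Weibull m)


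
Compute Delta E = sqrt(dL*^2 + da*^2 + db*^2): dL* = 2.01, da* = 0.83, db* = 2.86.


Formula: Delta E = sqrt(dL*^2 + da*^2 + db*^2)
Step 1: dL*^2 = 2.01^2 = 4.0401
Step 2: da*^2 = 0.83^2 = 0.6889
Step 3: db*^2 = 2.86^2 = 8.1796
Step 4: Sum = 4.0401 + 0.6889 + 8.1796 = 12.9086
Step 5: Delta E = sqrt(12.9086) = 3.59

3.59 Delta E


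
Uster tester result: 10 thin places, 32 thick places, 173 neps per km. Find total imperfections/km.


Formula: Total = thin places + thick places + neps
Total = 10 + 32 + 173
Total = 215 imperfections/km

215 imperfections/km


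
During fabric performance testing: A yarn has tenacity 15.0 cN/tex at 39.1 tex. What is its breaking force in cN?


Formula: Breaking force = Tenacity * Linear density
F = 15.0 cN/tex * 39.1 tex
F = 586.50 cN

586.50 cN


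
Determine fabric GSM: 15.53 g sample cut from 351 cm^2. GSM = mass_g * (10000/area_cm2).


Formula: GSM = mass_g / area_m2
Step 1: Convert area: 351 cm^2 = 351 / 10000 = 0.0351 m^2
Step 2: GSM = 15.53 g / 0.0351 m^2 = 442.5 g/m^2

442.5 g/m^2


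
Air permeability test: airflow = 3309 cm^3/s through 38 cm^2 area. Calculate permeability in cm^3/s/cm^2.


Formula: Air Permeability = Airflow / Test Area
AP = 3309 cm^3/s / 38 cm^2
AP = 87.1 cm^3/s/cm^2

87.1 cm^3/s/cm^2


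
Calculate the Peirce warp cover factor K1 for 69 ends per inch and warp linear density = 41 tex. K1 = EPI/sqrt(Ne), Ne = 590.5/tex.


Formula: K1 = EPI / sqrt(Ne), with Ne = 590.5 / tex_warp
Step 1: Ne = 590.5 / 41 = 14.402
Step 2: sqrt(Ne) = sqrt(14.402) = 3.795
Step 3: K1 = 69 / 3.795 = 18.2

18.2


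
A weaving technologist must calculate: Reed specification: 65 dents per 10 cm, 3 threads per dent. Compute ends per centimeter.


Formula: EPC = (dents per 10 cm * ends per dent) / 10
Step 1: Total ends per 10 cm = 65 * 3 = 195
Step 2: EPC = 195 / 10 = 19.5 ends/cm

19.5 ends/cm


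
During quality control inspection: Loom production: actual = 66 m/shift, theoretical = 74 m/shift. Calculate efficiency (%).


Formula: Efficiency% = (Actual output / Theoretical output) * 100
Efficiency% = (66 / 74) * 100
Efficiency% = 0.891892 * 100 = 89.1892% ≈ 89.2%

89.2%


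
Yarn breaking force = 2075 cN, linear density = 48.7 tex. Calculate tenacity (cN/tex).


Formula: Tenacity = Breaking force / Linear density
Tenacity = 2075 cN / 48.7 tex
Tenacity = 42.61 cN/tex

42.61 cN/tex


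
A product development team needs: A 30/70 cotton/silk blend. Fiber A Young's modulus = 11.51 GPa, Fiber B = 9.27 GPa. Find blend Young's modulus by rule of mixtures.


Formula: Blend property = (fraction_A * property_A) + (fraction_B * property_B)
Step 1: Contribution A = 30/100 * 11.51 GPa = 3.453 GPa
Step 2: Contribution B = 70/100 * 9.27 GPa = 6.489 GPa
Step 3: Blend Young's modulus = 3.453 + 6.489 = 9.942 GPa

9.942 GPa


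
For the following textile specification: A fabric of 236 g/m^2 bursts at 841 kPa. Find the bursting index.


Formula: Bursting Index = Bursting Strength / Fabric GSM
BI = 841 kPa / 236 g/m^2
BI = 3.564 kPa/(g/m^2)

3.564 kPa/(g/m^2)


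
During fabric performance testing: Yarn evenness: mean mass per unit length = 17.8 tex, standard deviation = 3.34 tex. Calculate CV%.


Formula: CV% = (standard deviation / mean) * 100
Step 1: Ratio = 3.34 / 17.8 = 0.18764
Step 2: CV% = 0.18764 * 100 = 18.764% ≈ 18.8%

18.8%


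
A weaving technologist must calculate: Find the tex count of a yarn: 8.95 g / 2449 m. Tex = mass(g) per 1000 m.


Formula: Tex = (mass_g / length_m) * 1000
Substituting: Tex = (8.95 / 2449) * 1000
Intermediate: 8.95 / 2449 = 0.00365455 g/m
Tex = 0.00365455 * 1000 = 3.65 tex

3.65 tex
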